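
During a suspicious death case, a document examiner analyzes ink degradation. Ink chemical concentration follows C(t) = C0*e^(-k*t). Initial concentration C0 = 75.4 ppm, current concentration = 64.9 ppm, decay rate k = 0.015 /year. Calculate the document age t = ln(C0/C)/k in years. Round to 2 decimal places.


Document age estimation:
C0/C = 75.4 / 64.9 = 1.161787
ln(C0/C) = 0.149959
t = 0.149959 / 0.015 = 10.00 years

10.00


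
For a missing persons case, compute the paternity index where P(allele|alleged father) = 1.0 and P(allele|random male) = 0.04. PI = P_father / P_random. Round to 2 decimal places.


Paternity Index calculation:
PI = P(allele|father) / P(allele|random)
PI = 1.0 / 0.04
PI = 25.00

25.00


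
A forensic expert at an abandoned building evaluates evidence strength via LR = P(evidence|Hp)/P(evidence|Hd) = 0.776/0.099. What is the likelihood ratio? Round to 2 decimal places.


Likelihood ratio calculation:
LR = P(E|Hp) / P(E|Hd)
LR = 0.776 / 0.099
LR = 7.84

7.84


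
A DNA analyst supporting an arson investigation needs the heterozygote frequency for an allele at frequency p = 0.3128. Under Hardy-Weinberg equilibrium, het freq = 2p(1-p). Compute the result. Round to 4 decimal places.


Hardy-Weinberg heterozygote frequency:
q = 1 - p = 1 - 0.3128 = 0.6872
2pq = 2 * 0.3128 * 0.6872 = 0.4299

0.4299


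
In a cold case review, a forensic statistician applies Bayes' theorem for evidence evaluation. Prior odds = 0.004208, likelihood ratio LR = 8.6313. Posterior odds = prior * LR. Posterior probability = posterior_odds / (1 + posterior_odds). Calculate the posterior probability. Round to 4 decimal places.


Bayesian evidence evaluation:
Posterior odds = prior_odds * LR = 0.004208 * 8.6313 = 0.03632051
Posterior probability = posterior_odds / (1 + posterior_odds)
= 0.03632051 / (1 + 0.03632051)
= 0.03632051 / 1.03632051
= 0.0350

0.0350


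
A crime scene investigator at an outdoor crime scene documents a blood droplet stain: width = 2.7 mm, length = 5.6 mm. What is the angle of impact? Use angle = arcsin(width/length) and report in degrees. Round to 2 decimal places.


Blood spatter impact angle calculation:
width / length = 2.7 / 5.6 = 0.482143
angle = arcsin(0.482143)
angle = 28.83 degrees

28.83


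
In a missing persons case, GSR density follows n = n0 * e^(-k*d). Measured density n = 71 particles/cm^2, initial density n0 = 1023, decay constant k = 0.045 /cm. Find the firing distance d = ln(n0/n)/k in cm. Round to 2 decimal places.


GSR distance calculation:
n0/n = 1023 / 71 = 14.408451
ln(n0/n) = 2.667815
d = 2.667815 / 0.045 = 59.28 cm

59.28


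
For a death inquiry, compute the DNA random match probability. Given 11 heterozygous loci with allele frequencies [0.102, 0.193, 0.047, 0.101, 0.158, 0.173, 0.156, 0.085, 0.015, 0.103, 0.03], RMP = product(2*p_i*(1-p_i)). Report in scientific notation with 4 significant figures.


Computing RMP for 11 loci:
Locus 1: 2 * 0.102 * 0.898 = 0.183192
Locus 2: 2 * 0.193 * 0.807 = 0.311502
Locus 3: 2 * 0.047 * 0.953 = 0.089582
Locus 4: 2 * 0.101 * 0.899 = 0.181598
Locus 5: 2 * 0.158 * 0.842 = 0.266072
Locus 6: 2 * 0.173 * 0.827 = 0.286142
Locus 7: 2 * 0.156 * 0.844 = 0.263328
Locus 8: 2 * 0.085 * 0.915 = 0.15555
Locus 9: 2 * 0.015 * 0.985 = 0.02955
Locus 10: 2 * 0.103 * 0.897 = 0.184782
Locus 11: 2 * 0.03 * 0.97 = 0.0582
RMP = 9.200e-10

9.200e-10


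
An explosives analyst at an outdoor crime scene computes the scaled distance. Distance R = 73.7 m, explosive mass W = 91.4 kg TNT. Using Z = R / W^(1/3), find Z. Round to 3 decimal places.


Scaled distance calculation:
W^(1/3) = 91.4^(1/3) = 4.504522
Z = R / W^(1/3) = 73.7 / 4.504522
Z = 16.361 m/kg^(1/3)

16.361


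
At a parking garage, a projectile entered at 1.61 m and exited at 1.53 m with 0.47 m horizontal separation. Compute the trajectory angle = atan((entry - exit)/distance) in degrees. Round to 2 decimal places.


Bullet trajectory angle:
Height difference = 1.61 - 1.53 = 0.08 m
angle = atan(0.08 / 0.47)
angle = atan(0.170213)
angle = 9.66 degrees

9.66


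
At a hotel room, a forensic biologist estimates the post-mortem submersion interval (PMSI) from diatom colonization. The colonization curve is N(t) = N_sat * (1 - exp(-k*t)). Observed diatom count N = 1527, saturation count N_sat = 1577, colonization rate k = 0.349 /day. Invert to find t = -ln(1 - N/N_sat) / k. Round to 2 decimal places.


PMSI from diatom colonization curve:
N / N_sat = 1527 / 1577 = 0.968294
1 - N/N_sat = 0.031706
ln(1 - N/N_sat) = -3.451249
t = -ln(1 - N/N_sat) / k = -(-3.451249) / 0.349 = 9.89 days

9.89


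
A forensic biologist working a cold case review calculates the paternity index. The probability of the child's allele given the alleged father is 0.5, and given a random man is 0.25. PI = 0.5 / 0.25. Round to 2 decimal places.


Paternity Index calculation:
PI = P(allele|father) / P(allele|random)
PI = 0.5 / 0.25
PI = 2.00

2.00


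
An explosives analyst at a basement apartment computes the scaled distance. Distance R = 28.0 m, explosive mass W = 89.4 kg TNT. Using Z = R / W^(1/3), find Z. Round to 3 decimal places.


Scaled distance calculation:
W^(1/3) = 89.4^(1/3) = 4.471424
Z = R / W^(1/3) = 28.0 / 4.471424
Z = 6.262 m/kg^(1/3)

6.262


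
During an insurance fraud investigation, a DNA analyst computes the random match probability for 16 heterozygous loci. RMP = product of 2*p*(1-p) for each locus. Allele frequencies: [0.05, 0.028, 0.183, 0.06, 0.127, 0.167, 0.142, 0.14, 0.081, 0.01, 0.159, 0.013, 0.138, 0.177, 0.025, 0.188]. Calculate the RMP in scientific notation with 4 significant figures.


Computing RMP for 16 loci:
Locus 1: 2 * 0.05 * 0.95 = 0.095
Locus 2: 2 * 0.028 * 0.972 = 0.054432
Locus 3: 2 * 0.183 * 0.817 = 0.299022
Locus 4: 2 * 0.06 * 0.94 = 0.1128
Locus 5: 2 * 0.127 * 0.873 = 0.221742
Locus 6: 2 * 0.167 * 0.833 = 0.278222
Locus 7: 2 * 0.142 * 0.858 = 0.243672
Locus 8: 2 * 0.14 * 0.86 = 0.2408
Locus 9: 2 * 0.081 * 0.919 = 0.148878
Locus 10: 2 * 0.01 * 0.99 = 0.0198
Locus 11: 2 * 0.159 * 0.841 = 0.267438
Locus 12: 2 * 0.013 * 0.987 = 0.025662
Locus 13: 2 * 0.138 * 0.862 = 0.237912
Locus 14: 2 * 0.177 * 0.823 = 0.291342
Locus 15: 2 * 0.025 * 0.975 = 0.04875
Locus 16: 2 * 0.188 * 0.812 = 0.305312
RMP = 1.318e-14

1.318e-14


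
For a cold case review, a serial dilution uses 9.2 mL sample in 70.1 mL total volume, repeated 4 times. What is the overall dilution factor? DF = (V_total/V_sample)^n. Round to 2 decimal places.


Dilution factor calculation:
Single dilution = V_total / V_sample = 70.1 / 9.2 ≈ 7.619565
Number of dilutions = 4
Total DF = (70.1 / 9.2)^4 (full precision, rounded at the end) = 3370.71

3370.71


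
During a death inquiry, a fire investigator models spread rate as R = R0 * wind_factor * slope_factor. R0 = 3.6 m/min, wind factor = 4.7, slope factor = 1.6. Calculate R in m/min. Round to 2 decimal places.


Fire spread rate calculation:
R = R0 * wind_factor * slope_factor
= 3.6 * 4.7 * 1.6
= 16.92 * 1.6
= 27.07 m/min

27.07


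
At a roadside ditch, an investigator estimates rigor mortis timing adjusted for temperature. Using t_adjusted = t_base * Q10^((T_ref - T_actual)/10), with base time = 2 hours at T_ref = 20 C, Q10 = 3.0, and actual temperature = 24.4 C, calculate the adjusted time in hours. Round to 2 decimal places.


Rigor mortis time adjustment:
Exponent = (T_ref - T_actual) / 10 = (20 - 24.4) / 10 = -0.44
Q10 factor = 3.0^-0.44 = 0.61669
t_adjusted = 2 * 0.61669 = 1.23 hours

1.23


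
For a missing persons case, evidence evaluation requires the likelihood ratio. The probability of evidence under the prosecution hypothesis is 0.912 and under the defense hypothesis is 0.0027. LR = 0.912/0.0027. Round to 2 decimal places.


Likelihood ratio calculation:
LR = P(E|Hp) / P(E|Hd)
LR = 0.912 / 0.0027
LR = 337.78

337.78


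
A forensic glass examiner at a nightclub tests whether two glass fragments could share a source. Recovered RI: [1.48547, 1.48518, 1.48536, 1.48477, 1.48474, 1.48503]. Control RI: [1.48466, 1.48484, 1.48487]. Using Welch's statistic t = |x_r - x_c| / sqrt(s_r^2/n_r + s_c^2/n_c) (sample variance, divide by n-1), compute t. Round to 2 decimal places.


Welch's t-criterion for glass RI comparison:
Recovered mean = sum / n_r = 8.91055 / 6 = 1.4850917
Control mean = sum / n_c = 4.45437 / 3 = 1.48479
Recovered sample variance s_r^2 = 9.07767e-08
Control sample variance s_c^2 = 1.29e-08
Welch SE (unpooled) = sqrt(s_r^2/n_r + s_c^2/n_c) = sqrt(1.51294e-08 + 4.3e-09) = sqrt(1.94294e-08) = 0.000139389
|mean_r - mean_c| = 0.000301667
t = 0.000301667 / 0.000139389 = 2.16

2.16


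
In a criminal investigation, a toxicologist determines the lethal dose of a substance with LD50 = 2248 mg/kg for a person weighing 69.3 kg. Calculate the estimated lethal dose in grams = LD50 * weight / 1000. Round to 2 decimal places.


Lethal dose calculation:
Lethal dose = LD50 * body_weight / 1000
= 2248 * 69.3 / 1000
= 155786.4 / 1000
= 155.79 g

155.79


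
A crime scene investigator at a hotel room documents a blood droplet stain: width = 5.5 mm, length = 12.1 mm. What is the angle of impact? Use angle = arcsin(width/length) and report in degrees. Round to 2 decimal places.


Blood spatter impact angle calculation:
width / length = 5.5 / 12.1 = 0.454545
angle = arcsin(0.454545)
angle = 27.04 degrees

27.04


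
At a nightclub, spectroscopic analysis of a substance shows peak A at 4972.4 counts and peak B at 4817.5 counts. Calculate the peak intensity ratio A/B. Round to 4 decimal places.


Spectral peak ratio:
Peak A = 4972.4 counts
Peak B = 4817.5 counts
Ratio = 4972.4 / 4817.5 = 1.0322

1.0322


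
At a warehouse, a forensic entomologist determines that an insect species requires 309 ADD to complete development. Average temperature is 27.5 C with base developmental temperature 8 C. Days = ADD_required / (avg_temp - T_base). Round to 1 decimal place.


Insect development time:
Effective temperature = avg_temp - T_base = 27.5 - 8 = 19.5 C
Days = ADD / effective_temp = 309 / 19.5 = 15.8 days

15.8


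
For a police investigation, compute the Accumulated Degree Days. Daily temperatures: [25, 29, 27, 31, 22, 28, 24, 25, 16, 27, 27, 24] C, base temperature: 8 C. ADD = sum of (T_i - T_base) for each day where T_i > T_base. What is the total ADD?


Computing ADD day by day:
Day 1: max(0, 25 - 8) = 17
Day 2: max(0, 29 - 8) = 21
Day 3: max(0, 27 - 8) = 19
Day 4: max(0, 31 - 8) = 23
Day 5: max(0, 22 - 8) = 14
Day 6: max(0, 28 - 8) = 20
Day 7: max(0, 24 - 8) = 16
Day 8: max(0, 25 - 8) = 17
Day 9: max(0, 16 - 8) = 8
Day 10: max(0, 27 - 8) = 19
Day 11: max(0, 27 - 8) = 19
Day 12: max(0, 24 - 8) = 16
Total ADD = 209

209


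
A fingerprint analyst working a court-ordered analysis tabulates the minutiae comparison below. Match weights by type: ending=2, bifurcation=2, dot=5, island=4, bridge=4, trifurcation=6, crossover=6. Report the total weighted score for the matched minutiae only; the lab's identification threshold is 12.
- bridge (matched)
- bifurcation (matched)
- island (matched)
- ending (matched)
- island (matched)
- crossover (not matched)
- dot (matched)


Weighted minutiae match score:
  bridge: matched, +4 (running total 4)
  bifurcation: matched, +2 (running total 6)
  island: matched, +4 (running total 10)
  ending: matched, +2 (running total 12)
  island: matched, +4 (running total 16)
  crossover: not matched, +0
  dot: matched, +5 (running total 21)
Total score = 21
Threshold = 12; verdict = identification

21


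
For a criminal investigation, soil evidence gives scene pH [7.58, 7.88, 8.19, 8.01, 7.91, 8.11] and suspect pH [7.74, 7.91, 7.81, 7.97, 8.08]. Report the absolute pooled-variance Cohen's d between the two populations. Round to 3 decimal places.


Pooled-variance Cohen's d for soil pH comparison:
Scene mean = 47.68 / 6 = 7.946667
Suspect mean = 39.51 / 5 = 7.902
Scene sample variance s_s^2 = 0.046027
Suspect sample variance s_c^2 = 0.01777
Pooled variance = ((n_s-1)*s_s^2 + (n_c-1)*s_c^2) / (n_s + n_c - 2) = 0.033468
Pooled SD = sqrt(0.033468) = 0.182943
Mean difference = 0.044667
|d| = |0.044667| / 0.182943 = 0.244

0.244


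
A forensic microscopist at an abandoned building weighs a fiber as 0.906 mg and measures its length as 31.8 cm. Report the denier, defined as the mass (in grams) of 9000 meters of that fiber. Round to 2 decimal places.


Denier calculation:
Mass in grams = 0.906 mg / 1000 = 0.000906 g
Length in meters = 31.8 cm / 100 = 0.318 m
Linear density = mass / length = 0.000906 / 0.318 = 0.00284906 g/m
Denier = (g/m) * 9000 = 0.00284906 * 9000 = 25.64

25.64


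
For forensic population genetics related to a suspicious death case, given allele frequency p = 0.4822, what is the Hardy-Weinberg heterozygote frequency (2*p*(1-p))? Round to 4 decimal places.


Hardy-Weinberg heterozygote frequency:
q = 1 - p = 1 - 0.4822 = 0.5178
2pq = 2 * 0.4822 * 0.5178 = 0.4994

0.4994


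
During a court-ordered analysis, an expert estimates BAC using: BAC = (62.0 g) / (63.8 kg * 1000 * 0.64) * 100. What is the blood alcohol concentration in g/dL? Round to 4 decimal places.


Applying the Widmark formula:
BAC = (dose_g / (body_wt * 1000 * r)) * 100
Denominator = 63.8 * 1000 * 0.64 = 40832
BAC = (62.0 / 40832) * 100
BAC = 0.1518 g/dL

0.1518


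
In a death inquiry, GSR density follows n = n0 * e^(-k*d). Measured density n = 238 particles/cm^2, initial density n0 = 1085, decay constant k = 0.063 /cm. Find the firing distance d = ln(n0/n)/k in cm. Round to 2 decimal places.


GSR distance calculation:
n0/n = 1085 / 238 = 4.558824
ln(n0/n) = 1.517065
d = 1.517065 / 0.063 = 24.08 cm

24.08


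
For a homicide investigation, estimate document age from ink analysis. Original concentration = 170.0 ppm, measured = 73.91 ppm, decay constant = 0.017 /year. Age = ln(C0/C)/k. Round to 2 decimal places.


Document age estimation:
C0/C = 170.0 / 73.91 = 2.300095
ln(C0/C) = 0.83295
t = 0.83295 / 0.017 = 49.00 years

49.00


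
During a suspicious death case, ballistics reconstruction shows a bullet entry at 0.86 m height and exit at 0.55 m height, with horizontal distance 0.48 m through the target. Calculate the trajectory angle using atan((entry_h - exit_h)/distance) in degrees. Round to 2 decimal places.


Bullet trajectory angle:
Height difference = 0.86 - 0.55 = 0.31 m
angle = atan(0.31 / 0.48)
angle = atan(0.645833)
angle = 32.86 degrees

32.86


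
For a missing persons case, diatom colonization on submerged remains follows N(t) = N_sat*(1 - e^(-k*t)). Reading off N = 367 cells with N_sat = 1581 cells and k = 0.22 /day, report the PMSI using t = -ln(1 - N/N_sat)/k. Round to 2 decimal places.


PMSI from diatom colonization curve:
N / N_sat = 367 / 1581 = 0.232132
1 - N/N_sat = 0.767868
ln(1 - N/N_sat) = -0.264137
t = -ln(1 - N/N_sat) / k = -(-0.264137) / 0.22 = 1.20 days

1.20


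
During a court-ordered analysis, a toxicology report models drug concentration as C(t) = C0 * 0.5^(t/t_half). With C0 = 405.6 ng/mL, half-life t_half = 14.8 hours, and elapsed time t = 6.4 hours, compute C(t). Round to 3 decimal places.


Drug concentration decay:
Number of half-lives = t / t_half = 6.4 / 14.8 = 0.432432
Decay factor = 0.5^0.432432 = 0.74101158
C(t) = 405.6 * 0.74101158 = 300.554 ng/mL

300.554


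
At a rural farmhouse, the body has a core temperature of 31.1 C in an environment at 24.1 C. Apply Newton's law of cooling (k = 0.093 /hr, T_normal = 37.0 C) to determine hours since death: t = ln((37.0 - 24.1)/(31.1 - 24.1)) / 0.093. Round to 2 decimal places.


Using Newton's law of cooling:
t = ln((T_normal - T_ambient) / (T_body - T_ambient)) / k
T_normal - T_ambient = 12.9
T_body - T_ambient = 7.0
Ratio = 1.842857
ln(ratio) = 0.611317
t = 0.611317 / 0.093 = 6.57 hours

6.57


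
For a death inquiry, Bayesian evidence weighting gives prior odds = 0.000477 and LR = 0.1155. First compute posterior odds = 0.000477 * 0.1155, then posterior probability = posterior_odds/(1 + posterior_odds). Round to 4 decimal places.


Bayesian evidence evaluation:
Posterior odds = prior_odds * LR = 0.000477 * 0.1155 = 0.0000550935
Posterior probability = posterior_odds / (1 + posterior_odds)
= 0.0000550935 / (1 + 0.0000550935)
= 0.0000550935 / 1.0000550935
= 0.0001

0.0001


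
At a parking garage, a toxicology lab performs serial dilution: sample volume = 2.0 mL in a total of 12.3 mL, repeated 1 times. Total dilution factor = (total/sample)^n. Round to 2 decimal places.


Dilution factor calculation:
Single dilution = V_total / V_sample = 12.3 / 2.0 ≈ 6.15
Number of dilutions = 1
Total DF = (12.3 / 2.0)^1 (full precision, rounded at the end) = 6.15

6.15


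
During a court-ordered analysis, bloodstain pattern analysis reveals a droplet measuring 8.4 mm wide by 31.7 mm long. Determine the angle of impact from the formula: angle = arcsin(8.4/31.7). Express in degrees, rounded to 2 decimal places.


Blood spatter impact angle calculation:
width / length = 8.4 / 31.7 = 0.264984
angle = arcsin(0.264984)
angle = 15.37 degrees

15.37


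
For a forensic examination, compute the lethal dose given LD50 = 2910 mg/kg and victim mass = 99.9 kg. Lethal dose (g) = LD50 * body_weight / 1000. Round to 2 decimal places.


Lethal dose calculation:
Lethal dose = LD50 * body_weight / 1000
= 2910 * 99.9 / 1000
= 290709 / 1000
= 290.71 g

290.71


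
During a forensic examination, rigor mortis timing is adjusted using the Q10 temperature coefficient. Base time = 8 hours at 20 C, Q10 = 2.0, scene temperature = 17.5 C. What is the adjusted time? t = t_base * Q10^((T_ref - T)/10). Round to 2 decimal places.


Rigor mortis time adjustment:
Exponent = (T_ref - T_actual) / 10 = (20 - 17.5) / 10 = 0.25
Q10 factor = 2.0^0.25 = 1.18921
t_adjusted = 8 * 1.18921 = 9.51 hours

9.51


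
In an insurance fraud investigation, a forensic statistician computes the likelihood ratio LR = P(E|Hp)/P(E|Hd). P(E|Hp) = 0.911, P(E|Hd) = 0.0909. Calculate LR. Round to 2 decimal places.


Likelihood ratio calculation:
LR = P(E|Hp) / P(E|Hd)
LR = 0.911 / 0.0909
LR = 10.02

10.02


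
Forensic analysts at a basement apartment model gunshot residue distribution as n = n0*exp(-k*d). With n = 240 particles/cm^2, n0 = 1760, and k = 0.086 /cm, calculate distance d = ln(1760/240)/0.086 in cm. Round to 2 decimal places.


GSR distance calculation:
n0/n = 1760 / 240 = 7.333333
ln(n0/n) = 1.99243
d = 1.99243 / 0.086 = 23.17 cm

23.17


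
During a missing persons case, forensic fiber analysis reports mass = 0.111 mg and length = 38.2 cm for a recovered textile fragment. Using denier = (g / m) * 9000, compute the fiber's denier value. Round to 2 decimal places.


Denier calculation:
Mass in grams = 0.111 mg / 1000 = 0.000111 g
Length in meters = 38.2 cm / 100 = 0.382 m
Linear density = mass / length = 0.000111 / 0.382 = 0.00029058 g/m
Denier = (g/m) * 9000 = 0.00029058 * 9000 = 2.62

2.62


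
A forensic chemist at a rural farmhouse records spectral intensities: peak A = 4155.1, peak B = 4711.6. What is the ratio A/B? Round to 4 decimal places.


Spectral peak ratio:
Peak A = 4155.1 counts
Peak B = 4711.6 counts
Ratio = 4155.1 / 4711.6 = 0.8819

0.8819


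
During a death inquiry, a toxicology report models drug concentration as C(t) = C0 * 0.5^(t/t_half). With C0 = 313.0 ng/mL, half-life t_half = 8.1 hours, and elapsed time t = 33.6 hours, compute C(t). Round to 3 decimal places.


Drug concentration decay:
Number of half-lives = t / t_half = 33.6 / 8.1 = 4.148148
Decay factor = 0.5^4.148148 = 0.05640051
C(t) = 313.0 * 0.05640051 = 17.653 ng/mL

17.653


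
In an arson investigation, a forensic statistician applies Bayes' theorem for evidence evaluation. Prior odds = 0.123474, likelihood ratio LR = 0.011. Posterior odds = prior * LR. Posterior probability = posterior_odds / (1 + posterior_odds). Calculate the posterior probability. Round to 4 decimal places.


Bayesian evidence evaluation:
Posterior odds = prior_odds * LR = 0.123474 * 0.011 = 0.001358214
Posterior probability = posterior_odds / (1 + posterior_odds)
= 0.001358214 / (1 + 0.001358214)
= 0.001358214 / 1.001358214
= 0.0014

0.0014


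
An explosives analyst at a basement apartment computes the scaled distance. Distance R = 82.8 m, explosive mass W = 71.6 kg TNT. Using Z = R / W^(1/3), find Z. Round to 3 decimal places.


Scaled distance calculation:
W^(1/3) = 71.6^(1/3) = 4.152449
Z = R / W^(1/3) = 82.8 / 4.152449
Z = 19.940 m/kg^(1/3)

19.940


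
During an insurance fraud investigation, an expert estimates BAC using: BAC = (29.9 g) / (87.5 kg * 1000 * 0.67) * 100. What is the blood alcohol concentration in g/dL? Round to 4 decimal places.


Applying the Widmark formula:
BAC = (dose_g / (body_wt * 1000 * r)) * 100
Denominator = 87.5 * 1000 * 0.67 = 58625
BAC = (29.9 / 58625) * 100
BAC = 0.0510 g/dL

0.0510


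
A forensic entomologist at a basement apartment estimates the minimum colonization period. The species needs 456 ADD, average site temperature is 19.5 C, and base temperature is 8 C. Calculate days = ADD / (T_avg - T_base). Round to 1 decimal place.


Insect development time:
Effective temperature = avg_temp - T_base = 19.5 - 8 = 11.5 C
Days = ADD / effective_temp = 456 / 11.5 = 39.7 days

39.7


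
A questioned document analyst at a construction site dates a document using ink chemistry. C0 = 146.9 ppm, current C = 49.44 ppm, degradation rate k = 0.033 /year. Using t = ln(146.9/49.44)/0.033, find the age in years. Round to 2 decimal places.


Document age estimation:
C0/C = 146.9 / 49.44 = 2.971278
ln(C0/C) = 1.088992
t = 1.088992 / 0.033 = 33.00 years

33.00


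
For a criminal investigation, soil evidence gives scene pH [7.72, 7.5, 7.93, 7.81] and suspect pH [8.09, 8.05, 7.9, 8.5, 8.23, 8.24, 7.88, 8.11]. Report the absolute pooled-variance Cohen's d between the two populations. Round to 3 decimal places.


Pooled-variance Cohen's d for soil pH comparison:
Scene mean = 30.96 / 4 = 7.74
Suspect mean = 65 / 8 = 8.125
Scene sample variance s_s^2 = 0.033
Suspect sample variance s_c^2 = 0.040371
Pooled variance = ((n_s-1)*s_s^2 + (n_c-1)*s_c^2) / (n_s + n_c - 2) = 0.03816
Pooled SD = sqrt(0.03816) = 0.195346
Mean difference = -0.385
|d| = |-0.385| / 0.195346 = 1.971

1.971


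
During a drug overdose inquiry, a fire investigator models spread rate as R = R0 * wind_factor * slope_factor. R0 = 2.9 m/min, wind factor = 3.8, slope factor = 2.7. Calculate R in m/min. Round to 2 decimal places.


Fire spread rate calculation:
R = R0 * wind_factor * slope_factor
= 2.9 * 3.8 * 2.7
= 11.02 * 2.7
= 29.75 m/min

29.75


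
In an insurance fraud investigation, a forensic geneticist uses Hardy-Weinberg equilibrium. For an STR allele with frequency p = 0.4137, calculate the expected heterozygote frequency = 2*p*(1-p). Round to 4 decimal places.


Hardy-Weinberg heterozygote frequency:
q = 1 - p = 1 - 0.4137 = 0.5863
2pq = 2 * 0.4137 * 0.5863 = 0.4851

0.4851


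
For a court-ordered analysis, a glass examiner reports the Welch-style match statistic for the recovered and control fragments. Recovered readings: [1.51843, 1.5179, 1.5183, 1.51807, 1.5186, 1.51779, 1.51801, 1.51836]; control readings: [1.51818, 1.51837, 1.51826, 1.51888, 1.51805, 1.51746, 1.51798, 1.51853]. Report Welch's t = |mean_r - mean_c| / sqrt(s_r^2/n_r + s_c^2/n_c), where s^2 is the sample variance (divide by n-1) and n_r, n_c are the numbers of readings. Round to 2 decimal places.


Welch's t-criterion for glass RI comparison:
Recovered mean = sum / n_r = 12.14546 / 8 = 1.5181825
Control mean = sum / n_c = 12.14571 / 8 = 1.5182137
Recovered sample variance s_r^2 = 7.95929e-08
Control sample variance s_c^2 = 1.74455e-07
Welch SE (unpooled) = sqrt(s_r^2/n_r + s_c^2/n_c) = sqrt(9.94911e-09 + 2.18069e-08) = sqrt(3.1756e-08) = 0.000178202
|mean_r - mean_c| = 3.125e-05
t = 3.125e-05 / 0.000178202 = 0.18

0.18


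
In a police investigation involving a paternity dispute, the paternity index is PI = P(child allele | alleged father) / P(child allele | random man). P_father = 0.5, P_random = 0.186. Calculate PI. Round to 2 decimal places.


Paternity Index calculation:
PI = P(allele|father) / P(allele|random)
PI = 0.5 / 0.186
PI = 2.69

2.69


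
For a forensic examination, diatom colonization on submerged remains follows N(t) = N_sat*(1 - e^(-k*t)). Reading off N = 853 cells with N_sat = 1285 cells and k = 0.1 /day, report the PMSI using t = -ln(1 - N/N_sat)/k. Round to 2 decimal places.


PMSI from diatom colonization curve:
N / N_sat = 853 / 1285 = 0.663813
1 - N/N_sat = 0.336187
ln(1 - N/N_sat) = -1.090088
t = -ln(1 - N/N_sat) / k = -(-1.090088) / 0.1 = 10.90 days

10.90


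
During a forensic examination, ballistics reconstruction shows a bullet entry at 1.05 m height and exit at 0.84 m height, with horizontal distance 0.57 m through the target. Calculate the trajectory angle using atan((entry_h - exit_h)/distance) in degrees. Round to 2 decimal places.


Bullet trajectory angle:
Height difference = 1.05 - 0.84 = 0.21 m
angle = atan(0.21 / 0.57)
angle = atan(0.368421)
angle = 20.22 degrees

20.22


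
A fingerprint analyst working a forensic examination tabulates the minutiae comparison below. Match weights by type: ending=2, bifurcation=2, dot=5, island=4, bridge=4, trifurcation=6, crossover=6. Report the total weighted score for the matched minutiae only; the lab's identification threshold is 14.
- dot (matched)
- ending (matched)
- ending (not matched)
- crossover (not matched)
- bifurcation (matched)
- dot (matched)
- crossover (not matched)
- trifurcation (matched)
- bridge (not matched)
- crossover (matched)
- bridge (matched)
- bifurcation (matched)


Weighted minutiae match score:
  dot: matched, +5 (running total 5)
  ending: matched, +2 (running total 7)
  ending: not matched, +0
  crossover: not matched, +0
  bifurcation: matched, +2 (running total 9)
  dot: matched, +5 (running total 14)
  crossover: not matched, +0
  trifurcation: matched, +6 (running total 20)
  bridge: not matched, +0
  crossover: matched, +6 (running total 26)
  bridge: matched, +4 (running total 30)
  bifurcation: matched, +2 (running total 32)
Total score = 32
Threshold = 14; verdict = identification

32


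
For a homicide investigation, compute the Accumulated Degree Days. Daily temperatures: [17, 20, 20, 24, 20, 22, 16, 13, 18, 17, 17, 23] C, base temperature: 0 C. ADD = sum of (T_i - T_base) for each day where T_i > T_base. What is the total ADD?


Computing ADD day by day:
Day 1: max(0, 17 - 0) = 17
Day 2: max(0, 20 - 0) = 20
Day 3: max(0, 20 - 0) = 20
Day 4: max(0, 24 - 0) = 24
Day 5: max(0, 20 - 0) = 20
Day 6: max(0, 22 - 0) = 22
Day 7: max(0, 16 - 0) = 16
Day 8: max(0, 13 - 0) = 13
Day 9: max(0, 18 - 0) = 18
Day 10: max(0, 17 - 0) = 17
Day 11: max(0, 17 - 0) = 17
Day 12: max(0, 23 - 0) = 23
Total ADD = 227

227


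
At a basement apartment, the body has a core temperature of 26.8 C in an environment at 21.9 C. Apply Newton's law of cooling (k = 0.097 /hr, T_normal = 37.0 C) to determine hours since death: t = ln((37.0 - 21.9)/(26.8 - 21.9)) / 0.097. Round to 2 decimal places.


Using Newton's law of cooling:
t = ln((T_normal - T_ambient) / (T_body - T_ambient)) / k
T_normal - T_ambient = 15.1
T_body - T_ambient = 4.9
Ratio = 3.081633
ln(ratio) = 1.12546
t = 1.12546 / 0.097 = 11.60 hours

11.60


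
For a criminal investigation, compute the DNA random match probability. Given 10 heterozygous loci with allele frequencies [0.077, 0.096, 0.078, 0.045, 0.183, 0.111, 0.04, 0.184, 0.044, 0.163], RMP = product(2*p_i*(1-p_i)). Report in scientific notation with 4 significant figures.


Computing RMP for 10 loci:
Locus 1: 2 * 0.077 * 0.923 = 0.142142
Locus 2: 2 * 0.096 * 0.904 = 0.173568
Locus 3: 2 * 0.078 * 0.922 = 0.143832
Locus 4: 2 * 0.045 * 0.955 = 0.08595
Locus 5: 2 * 0.183 * 0.817 = 0.299022
Locus 6: 2 * 0.111 * 0.889 = 0.197358
Locus 7: 2 * 0.04 * 0.96 = 0.0768
Locus 8: 2 * 0.184 * 0.816 = 0.300288
Locus 9: 2 * 0.044 * 0.956 = 0.084128
Locus 10: 2 * 0.163 * 0.837 = 0.272862
RMP = 9.529e-09

9.529e-09


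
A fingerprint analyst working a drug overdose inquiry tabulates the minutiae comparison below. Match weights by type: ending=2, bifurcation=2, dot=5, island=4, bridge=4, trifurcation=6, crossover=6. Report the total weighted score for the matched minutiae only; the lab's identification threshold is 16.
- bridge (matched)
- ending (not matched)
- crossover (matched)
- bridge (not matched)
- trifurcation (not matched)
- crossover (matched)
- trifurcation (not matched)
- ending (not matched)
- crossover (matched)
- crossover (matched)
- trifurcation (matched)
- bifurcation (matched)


Weighted minutiae match score:
  bridge: matched, +4 (running total 4)
  ending: not matched, +0
  crossover: matched, +6 (running total 10)
  bridge: not matched, +0
  trifurcation: not matched, +0
  crossover: matched, +6 (running total 16)
  trifurcation: not matched, +0
  ending: not matched, +0
  crossover: matched, +6 (running total 22)
  crossover: matched, +6 (running total 28)
  trifurcation: matched, +6 (running total 34)
  bifurcation: matched, +2 (running total 36)
Total score = 36
Threshold = 16; verdict = identification

36


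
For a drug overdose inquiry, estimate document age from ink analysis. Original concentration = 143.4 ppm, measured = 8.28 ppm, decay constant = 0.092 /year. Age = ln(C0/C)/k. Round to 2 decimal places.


Document age estimation:
C0/C = 143.4 / 8.28 = 17.318841
ln(C0/C) = 2.851795
t = 2.851795 / 0.092 = 31.00 years

31.00


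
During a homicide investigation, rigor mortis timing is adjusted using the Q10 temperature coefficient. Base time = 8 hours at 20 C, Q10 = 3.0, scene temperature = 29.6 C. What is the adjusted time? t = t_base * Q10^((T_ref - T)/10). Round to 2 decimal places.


Rigor mortis time adjustment:
Exponent = (T_ref - T_actual) / 10 = (20 - 29.6) / 10 = -0.96
Q10 factor = 3.0^-0.96 = 0.34831
t_adjusted = 8 * 0.34831 = 2.79 hours

2.79


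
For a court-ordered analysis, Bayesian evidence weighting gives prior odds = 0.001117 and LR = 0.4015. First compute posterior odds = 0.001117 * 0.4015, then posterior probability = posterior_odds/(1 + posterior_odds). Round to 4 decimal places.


Bayesian evidence evaluation:
Posterior odds = prior_odds * LR = 0.001117 * 0.4015 = 0.0004484755
Posterior probability = posterior_odds / (1 + posterior_odds)
= 0.0004484755 / (1 + 0.0004484755)
= 0.0004484755 / 1.0004484755
= 0.0004

0.0004


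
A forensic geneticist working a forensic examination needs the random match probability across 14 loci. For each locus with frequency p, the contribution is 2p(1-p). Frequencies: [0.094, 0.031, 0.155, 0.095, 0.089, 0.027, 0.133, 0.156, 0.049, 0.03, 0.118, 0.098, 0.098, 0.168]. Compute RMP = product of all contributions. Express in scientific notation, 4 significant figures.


Computing RMP for 14 loci:
Locus 1: 2 * 0.094 * 0.906 = 0.170328
Locus 2: 2 * 0.031 * 0.969 = 0.060078
Locus 3: 2 * 0.155 * 0.845 = 0.26195
Locus 4: 2 * 0.095 * 0.905 = 0.17195
Locus 5: 2 * 0.089 * 0.911 = 0.162158
Locus 6: 2 * 0.027 * 0.973 = 0.052542
Locus 7: 2 * 0.133 * 0.867 = 0.230622
Locus 8: 2 * 0.156 * 0.844 = 0.263328
Locus 9: 2 * 0.049 * 0.951 = 0.093198
Locus 10: 2 * 0.03 * 0.97 = 0.0582
Locus 11: 2 * 0.118 * 0.882 = 0.208152
Locus 12: 2 * 0.098 * 0.902 = 0.176792
Locus 13: 2 * 0.098 * 0.902 = 0.176792
Locus 14: 2 * 0.168 * 0.832 = 0.279552
RMP = 2.353e-12

2.353e-12


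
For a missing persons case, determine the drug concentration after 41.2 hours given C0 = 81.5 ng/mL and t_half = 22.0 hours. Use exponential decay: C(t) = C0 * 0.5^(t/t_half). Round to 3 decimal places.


Drug concentration decay:
Number of half-lives = t / t_half = 41.2 / 22.0 = 1.872727
Decay factor = 0.5^1.872727 = 0.2730568
C(t) = 81.5 * 0.2730568 = 22.254 ng/mL

22.254


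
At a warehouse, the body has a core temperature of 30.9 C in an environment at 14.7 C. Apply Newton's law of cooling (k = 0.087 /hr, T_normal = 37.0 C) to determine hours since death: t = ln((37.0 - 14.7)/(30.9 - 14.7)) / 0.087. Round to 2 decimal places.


Using Newton's law of cooling:
t = ln((T_normal - T_ambient) / (T_body - T_ambient)) / k
T_normal - T_ambient = 22.3
T_body - T_ambient = 16.2
Ratio = 1.376543
ln(ratio) = 0.319575
t = 0.319575 / 0.087 = 3.67 hours

3.67


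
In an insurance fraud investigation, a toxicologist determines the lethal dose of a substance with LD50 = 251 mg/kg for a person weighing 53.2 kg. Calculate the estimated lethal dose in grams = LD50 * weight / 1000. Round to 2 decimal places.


Lethal dose calculation:
Lethal dose = LD50 * body_weight / 1000
= 251 * 53.2 / 1000
= 13353.2 / 1000
= 13.35 g

13.35


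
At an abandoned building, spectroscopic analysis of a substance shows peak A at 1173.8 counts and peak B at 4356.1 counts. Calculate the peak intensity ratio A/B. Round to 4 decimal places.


Spectral peak ratio:
Peak A = 1173.8 counts
Peak B = 4356.1 counts
Ratio = 1173.8 / 4356.1 = 0.2695

0.2695


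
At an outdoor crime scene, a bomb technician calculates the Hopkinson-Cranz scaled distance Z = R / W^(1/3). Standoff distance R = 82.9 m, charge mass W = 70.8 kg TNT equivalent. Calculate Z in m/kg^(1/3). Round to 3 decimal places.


Scaled distance calculation:
W^(1/3) = 70.8^(1/3) = 4.136926
Z = R / W^(1/3) = 82.9 / 4.136926
Z = 20.039 m/kg^(1/3)

20.039


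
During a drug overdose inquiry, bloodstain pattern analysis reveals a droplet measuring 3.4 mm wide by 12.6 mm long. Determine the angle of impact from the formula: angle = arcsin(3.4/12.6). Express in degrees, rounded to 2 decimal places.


Blood spatter impact angle calculation:
width / length = 3.4 / 12.6 = 0.269841
angle = arcsin(0.269841)
angle = 15.65 degrees

15.65


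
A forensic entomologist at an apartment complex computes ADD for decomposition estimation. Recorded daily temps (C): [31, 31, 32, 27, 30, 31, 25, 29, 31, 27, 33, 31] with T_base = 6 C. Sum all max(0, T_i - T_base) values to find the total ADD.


Computing ADD day by day:
Day 1: max(0, 31 - 6) = 25
Day 2: max(0, 31 - 6) = 25
Day 3: max(0, 32 - 6) = 26
Day 4: max(0, 27 - 6) = 21
Day 5: max(0, 30 - 6) = 24
Day 6: max(0, 31 - 6) = 25
Day 7: max(0, 25 - 6) = 19
Day 8: max(0, 29 - 6) = 23
Day 9: max(0, 31 - 6) = 25
Day 10: max(0, 27 - 6) = 21
Day 11: max(0, 33 - 6) = 27
Day 12: max(0, 31 - 6) = 25
Total ADD = 286

286


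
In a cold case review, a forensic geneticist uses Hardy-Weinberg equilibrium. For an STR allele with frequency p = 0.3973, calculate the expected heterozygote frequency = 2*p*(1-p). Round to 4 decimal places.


Hardy-Weinberg heterozygote frequency:
q = 1 - p = 1 - 0.3973 = 0.6027
2pq = 2 * 0.3973 * 0.6027 = 0.4789

0.4789


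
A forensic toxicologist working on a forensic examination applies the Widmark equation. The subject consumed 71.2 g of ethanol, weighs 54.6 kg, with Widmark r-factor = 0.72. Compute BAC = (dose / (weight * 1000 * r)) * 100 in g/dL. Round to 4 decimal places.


Applying the Widmark formula:
BAC = (dose_g / (body_wt * 1000 * r)) * 100
Denominator = 54.6 * 1000 * 0.72 = 39312
BAC = (71.2 / 39312) * 100
BAC = 0.1811 g/dL

0.1811


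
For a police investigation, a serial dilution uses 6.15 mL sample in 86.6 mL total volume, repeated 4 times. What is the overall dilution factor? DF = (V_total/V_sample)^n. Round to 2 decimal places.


Dilution factor calculation:
Single dilution = V_total / V_sample = 86.6 / 6.15 ≈ 14.081301
Number of dilutions = 4
Total DF = (86.6 / 6.15)^4 (full precision, rounded at the end) = 39316.16

39316.16


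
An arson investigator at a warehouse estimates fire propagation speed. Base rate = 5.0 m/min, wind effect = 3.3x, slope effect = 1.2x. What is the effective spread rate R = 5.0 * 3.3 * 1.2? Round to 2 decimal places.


Fire spread rate calculation:
R = R0 * wind_factor * slope_factor
= 5.0 * 3.3 * 1.2
= 16.5 * 1.2
= 19.80 m/min

19.80


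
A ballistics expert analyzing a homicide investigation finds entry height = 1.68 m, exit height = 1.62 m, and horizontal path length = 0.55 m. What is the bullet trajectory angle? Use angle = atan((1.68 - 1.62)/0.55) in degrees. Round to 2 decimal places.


Bullet trajectory angle:
Height difference = 1.68 - 1.62 = 0.06 m
angle = atan(0.06 / 0.55)
angle = atan(0.109091)
angle = 6.23 degrees

6.23


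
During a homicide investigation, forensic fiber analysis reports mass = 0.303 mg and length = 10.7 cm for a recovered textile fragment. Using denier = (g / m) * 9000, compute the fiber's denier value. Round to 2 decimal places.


Denier calculation:
Mass in grams = 0.303 mg / 1000 = 0.000303 g
Length in meters = 10.7 cm / 100 = 0.107 m
Linear density = mass / length = 0.000303 / 0.107 = 0.00283178 g/m
Denier = (g/m) * 9000 = 0.00283178 * 9000 = 25.49

25.49


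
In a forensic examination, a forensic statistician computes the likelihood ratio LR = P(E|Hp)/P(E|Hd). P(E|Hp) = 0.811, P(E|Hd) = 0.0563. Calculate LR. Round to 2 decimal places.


Likelihood ratio calculation:
LR = P(E|Hp) / P(E|Hd)
LR = 0.811 / 0.0563
LR = 14.40

14.40


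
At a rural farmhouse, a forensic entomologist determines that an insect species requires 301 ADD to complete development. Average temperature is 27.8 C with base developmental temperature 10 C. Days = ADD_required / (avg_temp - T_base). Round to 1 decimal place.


Insect development time:
Effective temperature = avg_temp - T_base = 27.8 - 10 = 17.8 C
Days = ADD / effective_temp = 301 / 17.8 = 16.9 days

16.9


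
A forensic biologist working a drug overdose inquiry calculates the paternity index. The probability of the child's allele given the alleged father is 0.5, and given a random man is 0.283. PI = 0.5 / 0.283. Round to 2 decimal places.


Paternity Index calculation:
PI = P(allele|father) / P(allele|random)
PI = 0.5 / 0.283
PI = 1.77

1.77


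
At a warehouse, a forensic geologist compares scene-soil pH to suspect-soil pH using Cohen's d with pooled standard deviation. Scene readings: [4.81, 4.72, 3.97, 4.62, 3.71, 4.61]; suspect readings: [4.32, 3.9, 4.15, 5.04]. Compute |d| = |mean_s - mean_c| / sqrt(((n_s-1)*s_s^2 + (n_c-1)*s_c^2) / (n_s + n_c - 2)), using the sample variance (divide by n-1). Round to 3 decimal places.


Pooled-variance Cohen's d for soil pH comparison:
Scene mean = 26.44 / 6 = 4.406667
Suspect mean = 17.41 / 4 = 4.3525
Scene sample variance s_s^2 = 0.204747
Suspect sample variance s_c^2 = 0.239825
Pooled variance = ((n_s-1)*s_s^2 + (n_c-1)*s_c^2) / (n_s + n_c - 2) = 0.217901
Pooled SD = sqrt(0.217901) = 0.466799
Mean difference = 0.054167
|d| = |0.054167| / 0.466799 = 0.116

0.116


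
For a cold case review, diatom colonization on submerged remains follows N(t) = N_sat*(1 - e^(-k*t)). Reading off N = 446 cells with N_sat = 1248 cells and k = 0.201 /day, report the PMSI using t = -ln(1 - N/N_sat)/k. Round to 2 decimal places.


PMSI from diatom colonization curve:
N / N_sat = 446 / 1248 = 0.357372
1 - N/N_sat = 0.642628
ln(1 - N/N_sat) = -0.442189
t = -ln(1 - N/N_sat) / k = -(-0.442189) / 0.201 = 2.20 days

2.20


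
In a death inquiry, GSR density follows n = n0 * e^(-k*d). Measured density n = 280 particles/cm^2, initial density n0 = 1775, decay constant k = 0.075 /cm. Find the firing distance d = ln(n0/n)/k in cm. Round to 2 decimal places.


GSR distance calculation:
n0/n = 1775 / 280 = 6.339286
ln(n0/n) = 1.846766
d = 1.846766 / 0.075 = 24.62 cm

24.62


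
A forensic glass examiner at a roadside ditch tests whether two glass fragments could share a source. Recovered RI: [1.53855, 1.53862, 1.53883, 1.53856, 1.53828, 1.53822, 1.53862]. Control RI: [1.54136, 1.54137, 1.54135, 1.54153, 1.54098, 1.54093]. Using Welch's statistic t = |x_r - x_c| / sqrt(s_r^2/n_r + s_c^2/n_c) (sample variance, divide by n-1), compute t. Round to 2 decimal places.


Welch's t-criterion for glass RI comparison:
Recovered mean = sum / n_r = 10.76968 / 7 = 1.5385257
Control mean = sum / n_c = 9.24752 / 6 = 1.5412533
Recovered sample variance s_r^2 = 4.43286e-08
Control sample variance s_c^2 = 5.80267e-08
Welch SE (unpooled) = sqrt(s_r^2/n_r + s_c^2/n_c) = sqrt(6.33265e-09 + 9.67111e-09) = sqrt(1.60038e-08) = 0.000126506
|mean_r - mean_c| = 0.00272762
t = 0.00272762 / 0.000126506 = 21.56

21.56
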